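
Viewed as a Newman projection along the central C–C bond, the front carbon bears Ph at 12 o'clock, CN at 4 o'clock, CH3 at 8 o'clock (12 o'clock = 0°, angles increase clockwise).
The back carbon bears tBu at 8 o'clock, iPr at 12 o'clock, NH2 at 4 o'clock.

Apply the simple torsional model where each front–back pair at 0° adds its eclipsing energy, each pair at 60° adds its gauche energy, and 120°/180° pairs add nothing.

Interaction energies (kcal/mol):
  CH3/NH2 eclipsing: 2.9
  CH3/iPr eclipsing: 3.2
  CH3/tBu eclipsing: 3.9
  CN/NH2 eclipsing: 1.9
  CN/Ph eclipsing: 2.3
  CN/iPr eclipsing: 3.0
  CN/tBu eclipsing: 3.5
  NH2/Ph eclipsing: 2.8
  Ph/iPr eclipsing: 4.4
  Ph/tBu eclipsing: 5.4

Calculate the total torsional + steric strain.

This conformer (eclipsed): Ph–iPr eclipsed, CN–NH2 eclipsed, CH3–tBu eclipsed; 4.4 + 1.9 + 3.9 = 10.2 kcal/mol.

10.2 kcal/mol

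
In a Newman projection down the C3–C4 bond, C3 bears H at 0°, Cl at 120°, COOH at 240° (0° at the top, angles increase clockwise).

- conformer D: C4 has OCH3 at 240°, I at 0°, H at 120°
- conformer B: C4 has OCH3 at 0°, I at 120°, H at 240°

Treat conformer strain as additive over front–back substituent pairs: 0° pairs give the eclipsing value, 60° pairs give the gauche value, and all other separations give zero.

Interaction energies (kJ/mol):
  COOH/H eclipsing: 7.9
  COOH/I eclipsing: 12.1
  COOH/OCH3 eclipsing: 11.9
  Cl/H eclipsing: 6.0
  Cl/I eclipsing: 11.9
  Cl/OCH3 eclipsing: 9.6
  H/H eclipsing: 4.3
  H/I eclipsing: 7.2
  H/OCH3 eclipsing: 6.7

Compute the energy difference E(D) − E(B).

D is eclipsed. H at 0° is eclipsed with I at 0° (7.2); Cl at 120° is eclipsed with H at 120° (6.0); COOH at 240° is eclipsed with OCH3 at 240° (11.9). Total 25.1 kJ/mol.
B is eclipsed. H at 0° is eclipsed with OCH3 at 0° (6.7); Cl at 120° is eclipsed with I at 120° (11.9); COOH at 240° is eclipsed with H at 240° (7.9). Total 26.5 kJ/mol.
E(D) − E(B) = 25.1 − 26.5 = -1.4 kJ/mol.

-1.4 kJ/mol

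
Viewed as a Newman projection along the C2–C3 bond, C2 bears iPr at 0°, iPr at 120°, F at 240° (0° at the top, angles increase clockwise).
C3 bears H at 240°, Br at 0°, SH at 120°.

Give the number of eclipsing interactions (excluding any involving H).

2

Non-H eclipsing pairs: iPr(0°)/Br(0°); iPr(120°)/SH(120°) — 2 interactions.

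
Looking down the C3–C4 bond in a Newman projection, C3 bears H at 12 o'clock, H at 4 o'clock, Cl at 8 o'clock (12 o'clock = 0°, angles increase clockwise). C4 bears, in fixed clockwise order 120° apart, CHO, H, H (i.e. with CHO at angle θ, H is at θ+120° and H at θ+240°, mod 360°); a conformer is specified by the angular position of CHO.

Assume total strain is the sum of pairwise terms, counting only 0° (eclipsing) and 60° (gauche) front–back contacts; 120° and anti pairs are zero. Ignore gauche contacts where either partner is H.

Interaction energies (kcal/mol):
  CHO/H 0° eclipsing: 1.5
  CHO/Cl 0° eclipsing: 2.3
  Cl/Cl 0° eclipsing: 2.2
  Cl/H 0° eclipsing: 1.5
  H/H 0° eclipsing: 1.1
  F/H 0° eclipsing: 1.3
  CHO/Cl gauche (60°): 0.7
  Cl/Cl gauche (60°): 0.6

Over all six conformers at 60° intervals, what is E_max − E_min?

CHO at 0° (eclipsed): H–CHO eclipsed, H–H eclipsed, Cl–H eclipsed; 1.5 + 1.1 + 1.5 = 4.1 kcal/mol.
CHO at 60° (staggered): no non-H gauche contacts → 0.0 kcal/mol.
CHO at 120° (eclipsed): H–H eclipsed, H–CHO eclipsed, Cl–H eclipsed; 1.1 + 1.5 + 1.5 = 4.1 kcal/mol.
CHO at 180° (staggered): Cl–CHO gauche; 0.7 = 0.7 kcal/mol.
CHO at 240° (eclipsed): H–H eclipsed, H–H eclipsed, Cl–CHO eclipsed; 1.1 + 1.1 + 2.3 = 4.5 kcal/mol.
CHO at 300° (staggered): Cl–CHO gauche; 0.7 = 0.7 kcal/mol.
Max at 240° (4.5 kcal/mol), min at 60° (0.0 kcal/mol); barrier = 4.5 kcal/mol.

4.5 kcal/mol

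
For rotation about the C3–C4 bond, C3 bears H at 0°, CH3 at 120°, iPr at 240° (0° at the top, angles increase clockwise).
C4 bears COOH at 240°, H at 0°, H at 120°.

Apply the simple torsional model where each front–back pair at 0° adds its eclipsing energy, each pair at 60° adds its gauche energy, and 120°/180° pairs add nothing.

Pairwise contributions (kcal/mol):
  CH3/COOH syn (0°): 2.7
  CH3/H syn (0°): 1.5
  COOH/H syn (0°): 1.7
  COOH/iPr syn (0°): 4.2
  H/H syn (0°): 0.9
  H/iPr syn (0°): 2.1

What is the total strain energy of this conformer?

6.6 kcal/mol

This conformer (eclipsed): H–H eclipsed, CH3–H eclipsed, iPr–COOH eclipsed; 0.9 + 1.5 + 4.2 = 6.6 kcal/mol.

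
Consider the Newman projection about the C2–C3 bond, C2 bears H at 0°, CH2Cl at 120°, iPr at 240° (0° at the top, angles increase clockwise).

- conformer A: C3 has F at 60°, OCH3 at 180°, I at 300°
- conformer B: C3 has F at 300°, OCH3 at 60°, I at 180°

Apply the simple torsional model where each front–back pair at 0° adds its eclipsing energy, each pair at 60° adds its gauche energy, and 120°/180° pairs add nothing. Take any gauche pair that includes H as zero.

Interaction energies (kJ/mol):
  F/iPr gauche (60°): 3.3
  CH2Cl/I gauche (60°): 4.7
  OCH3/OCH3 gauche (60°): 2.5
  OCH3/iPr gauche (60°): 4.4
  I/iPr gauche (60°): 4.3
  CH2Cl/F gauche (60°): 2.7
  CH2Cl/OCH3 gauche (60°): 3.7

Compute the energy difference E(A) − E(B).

A (staggered): CH2Cl–F gauche, CH2Cl–OCH3 gauche, iPr–OCH3 gauche, iPr–I gauche; 2.7 + 3.7 + 4.4 + 4.3 = 15.1 kJ/mol.
B (staggered): CH2Cl–OCH3 gauche, CH2Cl–I gauche, iPr–F gauche, iPr–I gauche; 3.7 + 4.7 + 3.3 + 4.3 = 16.0 kJ/mol.
E(A) − E(B) = 15.1 − 16.0 = -0.9 kJ/mol.

-0.9 kJ/mol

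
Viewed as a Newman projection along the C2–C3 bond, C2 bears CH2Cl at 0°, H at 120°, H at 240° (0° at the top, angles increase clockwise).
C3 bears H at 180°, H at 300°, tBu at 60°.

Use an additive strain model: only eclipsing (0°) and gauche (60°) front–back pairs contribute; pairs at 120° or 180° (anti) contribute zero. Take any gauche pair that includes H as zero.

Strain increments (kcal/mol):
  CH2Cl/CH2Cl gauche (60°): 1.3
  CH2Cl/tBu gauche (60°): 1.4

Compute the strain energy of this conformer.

This conformer (staggered): CH2Cl(0°)/tBu(60°) gauche 1.4 → 1.4 kcal/mol.

1.4 kcal/mol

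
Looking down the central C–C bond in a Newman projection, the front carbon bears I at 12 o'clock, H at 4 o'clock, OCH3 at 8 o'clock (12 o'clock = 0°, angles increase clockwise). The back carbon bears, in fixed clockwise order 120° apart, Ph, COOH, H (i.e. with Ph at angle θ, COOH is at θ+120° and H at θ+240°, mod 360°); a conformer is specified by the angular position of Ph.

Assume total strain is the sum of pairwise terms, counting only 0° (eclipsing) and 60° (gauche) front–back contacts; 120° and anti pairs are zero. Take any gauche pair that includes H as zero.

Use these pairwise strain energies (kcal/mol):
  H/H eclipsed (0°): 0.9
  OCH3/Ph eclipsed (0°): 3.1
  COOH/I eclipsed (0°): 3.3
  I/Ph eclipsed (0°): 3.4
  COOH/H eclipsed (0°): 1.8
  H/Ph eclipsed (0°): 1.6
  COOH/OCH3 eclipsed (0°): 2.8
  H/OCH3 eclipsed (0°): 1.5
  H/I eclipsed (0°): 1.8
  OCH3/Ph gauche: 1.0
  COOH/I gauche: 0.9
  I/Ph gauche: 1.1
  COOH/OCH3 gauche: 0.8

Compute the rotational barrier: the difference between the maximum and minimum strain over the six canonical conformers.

5.4 kcal/mol

Ph at 0° is eclipsed. I at 0° is eclipsed with Ph at 0° (3.4); H at 120° is eclipsed with COOH at 120° (1.8); OCH3 at 240° is eclipsed with H at 240° (1.5). Total 6.7 kcal/mol.
Ph at 60° is staggered. I at 0° is gauche with Ph at 60° (1.1); OCH3 at 240° is gauche with COOH at 180° (0.8). Total 1.9 kcal/mol.
Ph at 120° is eclipsed. I at 0° is eclipsed with H at 0° (1.8); H at 120° is eclipsed with Ph at 120° (1.6); OCH3 at 240° is eclipsed with COOH at 240° (2.8). Total 6.2 kcal/mol.
Ph at 180° is staggered. I at 0° is gauche with COOH at 300° (0.9); OCH3 at 240° is gauche with Ph at 180° (1.0); OCH3 at 240° is gauche with COOH at 300° (0.8). Total 2.7 kcal/mol.
Ph at 240° is eclipsed. I at 0° is eclipsed with COOH at 0° (3.3); H at 120° is eclipsed with H at 120° (0.9); OCH3 at 240° is eclipsed with Ph at 240° (3.1). Total 7.3 kcal/mol.
Ph at 300° is staggered. I at 0° is gauche with Ph at 300° (1.1); I at 0° is gauche with COOH at 60° (0.9); OCH3 at 240° is gauche with Ph at 300° (1.0). Total 3.0 kcal/mol.
Max at 240° (7.3 kcal/mol), min at 60° (1.9 kcal/mol); barrier = 5.4 kcal/mol.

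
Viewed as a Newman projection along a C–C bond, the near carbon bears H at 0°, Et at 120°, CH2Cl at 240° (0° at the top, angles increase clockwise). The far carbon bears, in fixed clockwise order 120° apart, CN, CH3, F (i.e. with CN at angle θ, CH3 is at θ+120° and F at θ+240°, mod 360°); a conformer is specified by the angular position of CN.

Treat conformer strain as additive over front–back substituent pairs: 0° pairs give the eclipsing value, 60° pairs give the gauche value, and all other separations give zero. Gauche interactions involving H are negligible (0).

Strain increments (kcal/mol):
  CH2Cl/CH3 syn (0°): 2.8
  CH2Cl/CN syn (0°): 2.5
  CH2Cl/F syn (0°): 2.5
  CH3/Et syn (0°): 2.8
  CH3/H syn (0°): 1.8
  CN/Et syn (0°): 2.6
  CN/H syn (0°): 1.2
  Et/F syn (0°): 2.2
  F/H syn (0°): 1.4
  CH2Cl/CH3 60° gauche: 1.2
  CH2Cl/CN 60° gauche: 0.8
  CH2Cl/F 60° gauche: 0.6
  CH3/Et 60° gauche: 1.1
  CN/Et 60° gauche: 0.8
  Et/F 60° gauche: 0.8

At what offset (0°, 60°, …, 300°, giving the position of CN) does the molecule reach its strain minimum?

CN at 0° is eclipsed. H at 0° is eclipsed with CN at 0° (1.2); Et at 120° is eclipsed with CH3 at 120° (2.8); CH2Cl at 240° is eclipsed with F at 240° (2.5). Total 6.5 kcal/mol.
CN at 60° is staggered. Et at 120° is gauche with CN at 60° (0.8); Et at 120° is gauche with CH3 at 180° (1.1); CH2Cl at 240° is gauche with CH3 at 180° (1.2); CH2Cl at 240° is gauche with F at 300° (0.6). Total 3.7 kcal/mol.
CN at 120° is eclipsed. H at 0° is eclipsed with F at 0° (1.4); Et at 120° is eclipsed with CN at 120° (2.6); CH2Cl at 240° is eclipsed with CH3 at 240° (2.8). Total 6.8 kcal/mol.
CN at 180° is staggered. Et at 120° is gauche with CN at 180° (0.8); Et at 120° is gauche with F at 60° (0.8); CH2Cl at 240° is gauche with CN at 180° (0.8); CH2Cl at 240° is gauche with CH3 at 300° (1.2). Total 3.6 kcal/mol.
CN at 240° is eclipsed. H at 0° is eclipsed with CH3 at 0° (1.8); Et at 120° is eclipsed with F at 120° (2.2); CH2Cl at 240° is eclipsed with CN at 240° (2.5). Total 6.5 kcal/mol.
CN at 300° is staggered. Et at 120° is gauche with CH3 at 60° (1.1); Et at 120° is gauche with F at 180° (0.8); CH2Cl at 240° is gauche with CN at 300° (0.8); CH2Cl at 240° is gauche with F at 180° (0.6). Total 3.3 kcal/mol.
The minimum (3.3 kcal/mol) occurs with CN at 300°.

300°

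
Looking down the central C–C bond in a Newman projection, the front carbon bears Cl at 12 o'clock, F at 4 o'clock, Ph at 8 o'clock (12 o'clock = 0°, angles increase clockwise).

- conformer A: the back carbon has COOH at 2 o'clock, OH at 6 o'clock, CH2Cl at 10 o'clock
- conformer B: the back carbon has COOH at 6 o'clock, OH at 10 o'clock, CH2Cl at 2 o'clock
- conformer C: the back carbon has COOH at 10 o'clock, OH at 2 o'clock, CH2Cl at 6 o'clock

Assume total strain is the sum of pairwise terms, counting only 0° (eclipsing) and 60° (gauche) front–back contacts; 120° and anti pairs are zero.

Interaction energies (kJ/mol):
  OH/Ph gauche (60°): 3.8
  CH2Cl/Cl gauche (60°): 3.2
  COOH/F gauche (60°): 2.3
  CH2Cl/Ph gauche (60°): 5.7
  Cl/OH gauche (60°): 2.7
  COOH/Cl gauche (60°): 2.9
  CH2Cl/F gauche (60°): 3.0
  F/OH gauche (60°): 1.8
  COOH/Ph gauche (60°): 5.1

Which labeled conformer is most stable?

A is staggered. Cl at 0° is gauche with COOH at 60° (2.9); Cl at 0° is gauche with CH2Cl at 300° (3.2); F at 120° is gauche with COOH at 60° (2.3); F at 120° is gauche with OH at 180° (1.8); Ph at 240° is gauche with OH at 180° (3.8); Ph at 240° is gauche with CH2Cl at 300° (5.7). Total 19.7 kJ/mol.
B is staggered. Cl at 0° is gauche with OH at 300° (2.7); Cl at 0° is gauche with CH2Cl at 60° (3.2); F at 120° is gauche with COOH at 180° (2.3); F at 120° is gauche with CH2Cl at 60° (3.0); Ph at 240° is gauche with COOH at 180° (5.1); Ph at 240° is gauche with OH at 300° (3.8). Total 20.1 kJ/mol.
C is staggered. Cl at 0° is gauche with COOH at 300° (2.9); Cl at 0° is gauche with OH at 60° (2.7); F at 120° is gauche with OH at 60° (1.8); F at 120° is gauche with CH2Cl at 180° (3.0); Ph at 240° is gauche with COOH at 300° (5.1); Ph at 240° is gauche with CH2Cl at 180° (5.7). Total 21.2 kJ/mol.
A has the lowest total (19.7 kJ/mol).

A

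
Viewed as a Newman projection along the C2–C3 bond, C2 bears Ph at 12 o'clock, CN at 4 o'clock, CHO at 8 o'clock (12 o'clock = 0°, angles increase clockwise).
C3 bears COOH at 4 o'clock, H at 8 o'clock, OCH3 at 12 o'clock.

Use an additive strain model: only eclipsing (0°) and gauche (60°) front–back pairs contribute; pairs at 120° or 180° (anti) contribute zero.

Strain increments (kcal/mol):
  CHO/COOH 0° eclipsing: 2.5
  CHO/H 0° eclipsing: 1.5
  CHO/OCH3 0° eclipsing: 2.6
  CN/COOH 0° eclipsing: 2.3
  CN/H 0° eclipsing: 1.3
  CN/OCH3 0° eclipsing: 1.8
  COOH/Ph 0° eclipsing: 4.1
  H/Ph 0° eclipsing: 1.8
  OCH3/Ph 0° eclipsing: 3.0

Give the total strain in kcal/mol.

6.8 kcal/mol

This conformer (eclipsed): Ph(0°)/OCH3(0°) eclipsed 3.0; CN(120°)/COOH(120°) eclipsed 2.3; CHO(240°)/H(240°) eclipsed 1.5 → 6.8 kcal/mol.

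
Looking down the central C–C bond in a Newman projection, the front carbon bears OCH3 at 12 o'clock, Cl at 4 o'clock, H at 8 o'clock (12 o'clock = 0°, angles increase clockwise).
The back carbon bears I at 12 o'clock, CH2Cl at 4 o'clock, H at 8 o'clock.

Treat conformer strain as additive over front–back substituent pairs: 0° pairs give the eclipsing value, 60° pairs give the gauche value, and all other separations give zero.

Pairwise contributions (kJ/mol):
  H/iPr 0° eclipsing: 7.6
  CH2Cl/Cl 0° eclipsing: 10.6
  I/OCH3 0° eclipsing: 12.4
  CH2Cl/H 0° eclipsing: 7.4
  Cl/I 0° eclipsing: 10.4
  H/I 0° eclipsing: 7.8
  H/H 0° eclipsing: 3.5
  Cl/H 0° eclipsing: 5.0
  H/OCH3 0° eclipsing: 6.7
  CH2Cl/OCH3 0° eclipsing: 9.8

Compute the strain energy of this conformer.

This conformer (eclipsed): OCH3–I eclipsed, Cl–CH2Cl eclipsed, H–H eclipsed; 12.4 + 10.6 + 3.5 = 26.5 kJ/mol.

26.5 kJ/mol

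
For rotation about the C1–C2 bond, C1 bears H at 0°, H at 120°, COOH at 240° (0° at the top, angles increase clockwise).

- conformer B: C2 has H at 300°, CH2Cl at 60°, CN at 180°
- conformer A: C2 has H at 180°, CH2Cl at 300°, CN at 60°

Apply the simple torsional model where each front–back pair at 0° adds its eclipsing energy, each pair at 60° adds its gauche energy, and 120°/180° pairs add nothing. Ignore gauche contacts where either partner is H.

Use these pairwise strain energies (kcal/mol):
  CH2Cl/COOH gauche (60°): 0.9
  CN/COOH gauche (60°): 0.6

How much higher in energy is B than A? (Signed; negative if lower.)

-0.3 kcal/mol

B (staggered): COOH–CN gauche; 0.6 = 0.6 kcal/mol.
A (staggered): COOH–CH2Cl gauche; 0.9 = 0.9 kcal/mol.
E(B) − E(A) = 0.6 − 0.9 = -0.3 kcal/mol.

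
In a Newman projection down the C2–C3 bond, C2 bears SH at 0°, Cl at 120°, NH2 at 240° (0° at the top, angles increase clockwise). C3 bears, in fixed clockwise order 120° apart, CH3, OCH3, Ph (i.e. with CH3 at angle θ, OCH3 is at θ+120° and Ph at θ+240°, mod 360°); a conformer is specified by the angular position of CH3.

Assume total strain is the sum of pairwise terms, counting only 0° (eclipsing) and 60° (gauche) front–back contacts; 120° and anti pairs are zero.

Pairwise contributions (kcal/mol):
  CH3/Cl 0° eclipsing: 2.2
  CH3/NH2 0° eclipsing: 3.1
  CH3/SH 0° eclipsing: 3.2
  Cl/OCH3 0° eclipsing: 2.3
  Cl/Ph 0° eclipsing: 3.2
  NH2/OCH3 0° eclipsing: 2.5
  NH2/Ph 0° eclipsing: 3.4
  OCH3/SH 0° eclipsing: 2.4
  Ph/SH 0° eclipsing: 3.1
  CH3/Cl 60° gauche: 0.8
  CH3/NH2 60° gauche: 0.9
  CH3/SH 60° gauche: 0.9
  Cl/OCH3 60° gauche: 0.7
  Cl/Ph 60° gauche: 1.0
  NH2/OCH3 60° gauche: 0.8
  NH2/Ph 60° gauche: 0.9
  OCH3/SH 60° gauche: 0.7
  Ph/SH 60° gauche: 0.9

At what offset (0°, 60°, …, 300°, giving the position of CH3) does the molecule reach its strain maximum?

CH3 at 0° is eclipsed. SH at 0° is eclipsed with CH3 at 0° (3.2); Cl at 120° is eclipsed with OCH3 at 120° (2.3); NH2 at 240° is eclipsed with Ph at 240° (3.4). Total 8.9 kcal/mol.
CH3 at 60° is staggered. SH at 0° is gauche with CH3 at 60° (0.9); SH at 0° is gauche with Ph at 300° (0.9); Cl at 120° is gauche with CH3 at 60° (0.8); Cl at 120° is gauche with OCH3 at 180° (0.7); NH2 at 240° is gauche with OCH3 at 180° (0.8); NH2 at 240° is gauche with Ph at 300° (0.9). Total 5.0 kcal/mol.
CH3 at 120° is eclipsed. SH at 0° is eclipsed with Ph at 0° (3.1); Cl at 120° is eclipsed with CH3 at 120° (2.2); NH2 at 240° is eclipsed with OCH3 at 240° (2.5). Total 7.8 kcal/mol.
CH3 at 180° is staggered. SH at 0° is gauche with OCH3 at 300° (0.7); SH at 0° is gauche with Ph at 60° (0.9); Cl at 120° is gauche with CH3 at 180° (0.8); Cl at 120° is gauche with Ph at 60° (1.0); NH2 at 240° is gauche with CH3 at 180° (0.9); NH2 at 240° is gauche with OCH3 at 300° (0.8). Total 5.1 kcal/mol.
CH3 at 240° is eclipsed. SH at 0° is eclipsed with OCH3 at 0° (2.4); Cl at 120° is eclipsed with Ph at 120° (3.2); NH2 at 240° is eclipsed with CH3 at 240° (3.1). Total 8.7 kcal/mol.
CH3 at 300° is staggered. SH at 0° is gauche with CH3 at 300° (0.9); SH at 0° is gauche with OCH3 at 60° (0.7); Cl at 120° is gauche with OCH3 at 60° (0.7); Cl at 120° is gauche with Ph at 180° (1.0); NH2 at 240° is gauche with CH3 at 300° (0.9); NH2 at 240° is gauche with Ph at 180° (0.9). Total 5.1 kcal/mol.
The maximum (8.9 kcal/mol) occurs with CH3 at 0°.

0°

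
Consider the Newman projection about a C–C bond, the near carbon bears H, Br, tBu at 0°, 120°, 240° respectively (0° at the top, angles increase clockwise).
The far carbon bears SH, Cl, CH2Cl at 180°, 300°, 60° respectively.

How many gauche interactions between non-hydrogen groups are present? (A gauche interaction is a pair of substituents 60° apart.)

Non-H gauche pairs: Br(120°)/SH(180°); Br(120°)/CH2Cl(60°); tBu(240°)/SH(180°); tBu(240°)/Cl(300°) — 4 interactions.

4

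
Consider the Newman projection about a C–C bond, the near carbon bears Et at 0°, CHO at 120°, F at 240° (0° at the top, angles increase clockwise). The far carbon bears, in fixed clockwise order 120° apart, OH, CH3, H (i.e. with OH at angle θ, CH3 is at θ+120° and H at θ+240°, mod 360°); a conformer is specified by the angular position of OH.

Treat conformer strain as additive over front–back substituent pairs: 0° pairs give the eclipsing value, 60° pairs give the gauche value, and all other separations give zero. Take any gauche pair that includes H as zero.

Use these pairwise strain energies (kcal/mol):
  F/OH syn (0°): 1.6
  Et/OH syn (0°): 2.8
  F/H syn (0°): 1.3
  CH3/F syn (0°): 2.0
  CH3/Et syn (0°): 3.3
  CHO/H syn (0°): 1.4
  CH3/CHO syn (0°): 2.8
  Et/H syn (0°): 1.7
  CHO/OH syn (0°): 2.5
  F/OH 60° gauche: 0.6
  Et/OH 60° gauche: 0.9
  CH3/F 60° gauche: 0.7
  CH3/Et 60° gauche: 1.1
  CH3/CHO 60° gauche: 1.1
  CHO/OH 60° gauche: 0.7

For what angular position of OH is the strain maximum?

0°

OH at 0° (eclipsed): Et–OH eclipsed, CHO–CH3 eclipsed, F–H eclipsed; 2.8 + 2.8 + 1.3 = 6.9 kcal/mol.
OH at 60° (staggered): Et–OH gauche, CHO–OH gauche, CHO–CH3 gauche, F–CH3 gauche; 0.9 + 0.7 + 1.1 + 0.7 = 3.4 kcal/mol.
OH at 120° (eclipsed): Et–H eclipsed, CHO–OH eclipsed, F–CH3 eclipsed; 1.7 + 2.5 + 2.0 = 6.2 kcal/mol.
OH at 180° (staggered): Et–CH3 gauche, CHO–OH gauche, F–OH gauche, F–CH3 gauche; 1.1 + 0.7 + 0.6 + 0.7 = 3.1 kcal/mol.
OH at 240° (eclipsed): Et–CH3 eclipsed, CHO–H eclipsed, F–OH eclipsed; 3.3 + 1.4 + 1.6 = 6.3 kcal/mol.
OH at 300° (staggered): Et–OH gauche, Et–CH3 gauche, CHO–CH3 gauche, F–OH gauche; 0.9 + 1.1 + 1.1 + 0.6 = 3.7 kcal/mol.
The maximum (6.9 kcal/mol) occurs with OH at 0°.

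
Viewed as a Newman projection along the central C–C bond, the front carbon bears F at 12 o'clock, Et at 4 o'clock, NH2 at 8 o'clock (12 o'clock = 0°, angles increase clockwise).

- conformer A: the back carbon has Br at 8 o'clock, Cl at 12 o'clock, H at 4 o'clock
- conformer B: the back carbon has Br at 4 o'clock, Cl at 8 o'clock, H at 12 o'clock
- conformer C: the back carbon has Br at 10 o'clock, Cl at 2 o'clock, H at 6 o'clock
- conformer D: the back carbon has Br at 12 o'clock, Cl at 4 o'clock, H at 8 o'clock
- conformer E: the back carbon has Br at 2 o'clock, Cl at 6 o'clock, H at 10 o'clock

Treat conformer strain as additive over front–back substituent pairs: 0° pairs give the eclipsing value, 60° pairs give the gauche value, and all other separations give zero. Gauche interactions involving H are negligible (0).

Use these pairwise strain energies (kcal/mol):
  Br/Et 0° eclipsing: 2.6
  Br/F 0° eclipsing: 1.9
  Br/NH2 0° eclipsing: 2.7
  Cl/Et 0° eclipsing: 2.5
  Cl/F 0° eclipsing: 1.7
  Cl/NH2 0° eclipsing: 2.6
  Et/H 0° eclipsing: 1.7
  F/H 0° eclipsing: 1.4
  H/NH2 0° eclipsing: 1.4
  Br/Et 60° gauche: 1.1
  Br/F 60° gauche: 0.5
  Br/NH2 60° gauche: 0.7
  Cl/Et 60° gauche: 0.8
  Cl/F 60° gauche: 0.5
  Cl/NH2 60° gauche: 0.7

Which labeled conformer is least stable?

B

A (eclipsed): F–Cl eclipsed, Et–H eclipsed, NH2–Br eclipsed; 1.7 + 1.7 + 2.7 = 6.1 kcal/mol.
B (eclipsed): F–H eclipsed, Et–Br eclipsed, NH2–Cl eclipsed; 1.4 + 2.6 + 2.6 = 6.6 kcal/mol.
C (staggered): F–Br gauche, F–Cl gauche, Et–Cl gauche, NH2–Br gauche; 0.5 + 0.5 + 0.8 + 0.7 = 2.5 kcal/mol.
D (eclipsed): F–Br eclipsed, Et–Cl eclipsed, NH2–H eclipsed; 1.9 + 2.5 + 1.4 = 5.8 kcal/mol.
E (staggered): F–Br gauche, Et–Br gauche, Et–Cl gauche, NH2–Cl gauche; 0.5 + 1.1 + 0.8 + 0.7 = 3.1 kcal/mol.
B has the highest total (6.6 kcal/mol).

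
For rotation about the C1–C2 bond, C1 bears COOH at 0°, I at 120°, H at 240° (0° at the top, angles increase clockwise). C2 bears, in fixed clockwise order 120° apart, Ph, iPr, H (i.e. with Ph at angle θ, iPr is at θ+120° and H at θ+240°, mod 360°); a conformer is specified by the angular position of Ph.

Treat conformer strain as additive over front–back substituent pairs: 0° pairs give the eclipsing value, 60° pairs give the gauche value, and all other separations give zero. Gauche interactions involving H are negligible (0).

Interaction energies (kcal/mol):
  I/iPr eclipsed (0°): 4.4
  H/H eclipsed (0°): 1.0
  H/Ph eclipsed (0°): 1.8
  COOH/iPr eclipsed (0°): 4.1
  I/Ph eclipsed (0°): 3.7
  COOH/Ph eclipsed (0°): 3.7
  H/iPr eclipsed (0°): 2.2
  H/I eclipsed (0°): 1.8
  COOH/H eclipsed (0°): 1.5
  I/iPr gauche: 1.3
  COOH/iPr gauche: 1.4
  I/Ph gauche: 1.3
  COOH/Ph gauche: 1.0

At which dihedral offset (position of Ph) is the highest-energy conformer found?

Ph at 0° (eclipsed): COOH–Ph eclipsed, I–iPr eclipsed, H–H eclipsed; 3.7 + 4.4 + 1.0 = 9.1 kcal/mol.
Ph at 60° (staggered): COOH–Ph gauche, I–Ph gauche, I–iPr gauche; 1.0 + 1.3 + 1.3 = 3.6 kcal/mol.
Ph at 120° (eclipsed): COOH–H eclipsed, I–Ph eclipsed, H–iPr eclipsed; 1.5 + 3.7 + 2.2 = 7.4 kcal/mol.
Ph at 180° (staggered): COOH–iPr gauche, I–Ph gauche; 1.4 + 1.3 = 2.7 kcal/mol.
Ph at 240° (eclipsed): COOH–iPr eclipsed, I–H eclipsed, H–Ph eclipsed; 4.1 + 1.8 + 1.8 = 7.7 kcal/mol.
Ph at 300° (staggered): COOH–Ph gauche, COOH–iPr gauche, I–iPr gauche; 1.0 + 1.4 + 1.3 = 3.7 kcal/mol.
The maximum (9.1 kcal/mol) occurs with Ph at 0°.

0°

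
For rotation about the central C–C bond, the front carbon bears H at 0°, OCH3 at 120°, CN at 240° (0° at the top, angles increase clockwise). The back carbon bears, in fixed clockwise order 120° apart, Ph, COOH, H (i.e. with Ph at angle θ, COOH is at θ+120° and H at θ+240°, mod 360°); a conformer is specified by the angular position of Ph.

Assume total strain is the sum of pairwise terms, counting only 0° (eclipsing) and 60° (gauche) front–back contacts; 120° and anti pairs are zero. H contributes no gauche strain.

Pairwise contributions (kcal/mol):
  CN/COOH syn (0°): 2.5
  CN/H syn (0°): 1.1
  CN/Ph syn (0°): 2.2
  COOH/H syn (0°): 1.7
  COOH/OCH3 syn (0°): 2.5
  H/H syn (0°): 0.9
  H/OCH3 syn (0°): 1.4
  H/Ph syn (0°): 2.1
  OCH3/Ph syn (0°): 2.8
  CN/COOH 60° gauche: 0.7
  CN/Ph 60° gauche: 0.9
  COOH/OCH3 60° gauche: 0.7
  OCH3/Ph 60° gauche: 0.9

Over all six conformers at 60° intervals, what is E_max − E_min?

Ph at 0° (eclipsed): H–Ph eclipsed, OCH3–COOH eclipsed, CN–H eclipsed; 2.1 + 2.5 + 1.1 = 5.7 kcal/mol.
Ph at 60° (staggered): OCH3–Ph gauche, OCH3–COOH gauche, CN–COOH gauche; 0.9 + 0.7 + 0.7 = 2.3 kcal/mol.
Ph at 120° (eclipsed): H–H eclipsed, OCH3–Ph eclipsed, CN–COOH eclipsed; 0.9 + 2.8 + 2.5 = 6.2 kcal/mol.
Ph at 180° (staggered): OCH3–Ph gauche, CN–Ph gauche, CN–COOH gauche; 0.9 + 0.9 + 0.7 = 2.5 kcal/mol.
Ph at 240° (eclipsed): H–COOH eclipsed, OCH3–H eclipsed, CN–Ph eclipsed; 1.7 + 1.4 + 2.2 = 5.3 kcal/mol.
Ph at 300° (staggered): OCH3–COOH gauche, CN–Ph gauche; 0.7 + 0.9 = 1.6 kcal/mol.
Max at 120° (6.2 kcal/mol), min at 300° (1.6 kcal/mol); barrier = 4.6 kcal/mol.

4.6 kcal/mol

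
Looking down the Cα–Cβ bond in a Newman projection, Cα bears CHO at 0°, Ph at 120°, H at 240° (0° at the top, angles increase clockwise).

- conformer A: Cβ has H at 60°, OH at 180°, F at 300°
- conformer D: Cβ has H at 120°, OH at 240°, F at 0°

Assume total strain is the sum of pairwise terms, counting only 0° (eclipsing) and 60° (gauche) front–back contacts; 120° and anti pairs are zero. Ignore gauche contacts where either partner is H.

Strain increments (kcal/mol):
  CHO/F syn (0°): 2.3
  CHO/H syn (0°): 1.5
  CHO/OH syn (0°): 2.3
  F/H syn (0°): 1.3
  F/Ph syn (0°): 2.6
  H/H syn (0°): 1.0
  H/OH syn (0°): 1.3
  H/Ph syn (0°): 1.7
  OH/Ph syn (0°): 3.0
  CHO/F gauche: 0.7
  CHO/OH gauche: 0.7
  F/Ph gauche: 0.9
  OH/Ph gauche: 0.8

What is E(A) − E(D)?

-3.8 kcal/mol

A is staggered. CHO at 0° is gauche with F at 300° (0.7); Ph at 120° is gauche with OH at 180° (0.8). Total 1.5 kcal/mol.
D is eclipsed. CHO at 0° is eclipsed with F at 0° (2.3); Ph at 120° is eclipsed with H at 120° (1.7); H at 240° is eclipsed with OH at 240° (1.3). Total 5.3 kcal/mol.
E(A) − E(D) = 1.5 − 5.3 = -3.8 kcal/mol.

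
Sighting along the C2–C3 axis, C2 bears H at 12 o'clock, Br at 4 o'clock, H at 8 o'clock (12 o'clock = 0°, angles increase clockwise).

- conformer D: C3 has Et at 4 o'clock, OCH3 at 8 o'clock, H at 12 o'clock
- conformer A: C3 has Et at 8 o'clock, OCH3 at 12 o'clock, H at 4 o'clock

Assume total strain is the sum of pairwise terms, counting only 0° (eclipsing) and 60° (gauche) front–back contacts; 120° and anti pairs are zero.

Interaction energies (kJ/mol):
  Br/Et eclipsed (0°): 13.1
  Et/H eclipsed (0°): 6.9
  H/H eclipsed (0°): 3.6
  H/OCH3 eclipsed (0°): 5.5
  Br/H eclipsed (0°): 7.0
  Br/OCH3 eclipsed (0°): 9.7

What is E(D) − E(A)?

D (eclipsed): H(0°)/H(0°) eclipsed 3.6; Br(120°)/Et(120°) eclipsed 13.1; H(240°)/OCH3(240°) eclipsed 5.5 → 22.2 kJ/mol.
A (eclipsed): H(0°)/OCH3(0°) eclipsed 5.5; Br(120°)/H(120°) eclipsed 7.0; H(240°)/Et(240°) eclipsed 6.9 → 19.4 kJ/mol.
E(D) − E(A) = 22.2 − 19.4 = +2.8 kJ/mol.

+2.8 kJ/mol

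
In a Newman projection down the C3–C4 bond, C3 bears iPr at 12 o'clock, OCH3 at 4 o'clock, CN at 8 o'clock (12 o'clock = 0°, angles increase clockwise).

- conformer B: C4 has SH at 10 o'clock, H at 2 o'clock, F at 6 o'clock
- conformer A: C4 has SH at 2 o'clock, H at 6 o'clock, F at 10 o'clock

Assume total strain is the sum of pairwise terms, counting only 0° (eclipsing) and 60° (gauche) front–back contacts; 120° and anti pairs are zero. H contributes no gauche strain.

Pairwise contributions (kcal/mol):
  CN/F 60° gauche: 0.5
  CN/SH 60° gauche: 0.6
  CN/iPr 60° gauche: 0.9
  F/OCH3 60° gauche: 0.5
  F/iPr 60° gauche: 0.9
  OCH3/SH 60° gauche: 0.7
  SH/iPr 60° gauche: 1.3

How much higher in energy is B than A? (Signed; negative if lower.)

-0.5 kcal/mol

B (staggered): iPr–SH gauche, OCH3–F gauche, CN–SH gauche, CN–F gauche; 1.3 + 0.5 + 0.6 + 0.5 = 2.9 kcal/mol.
A (staggered): iPr–SH gauche, iPr–F gauche, OCH3–SH gauche, CN–F gauche; 1.3 + 0.9 + 0.7 + 0.5 = 3.4 kcal/mol.
E(B) − E(A) = 2.9 − 3.4 = -0.5 kcal/mol.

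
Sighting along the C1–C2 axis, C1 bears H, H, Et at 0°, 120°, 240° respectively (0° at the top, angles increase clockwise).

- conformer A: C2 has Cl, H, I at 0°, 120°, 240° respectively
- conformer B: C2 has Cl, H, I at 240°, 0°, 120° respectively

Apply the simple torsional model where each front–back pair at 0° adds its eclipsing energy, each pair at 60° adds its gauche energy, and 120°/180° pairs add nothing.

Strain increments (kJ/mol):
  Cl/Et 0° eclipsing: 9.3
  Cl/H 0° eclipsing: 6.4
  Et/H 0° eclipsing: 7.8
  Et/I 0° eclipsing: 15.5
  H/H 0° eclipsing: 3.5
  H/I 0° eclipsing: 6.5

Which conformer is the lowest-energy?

A (eclipsed): H–Cl eclipsed, H–H eclipsed, Et–I eclipsed; 6.4 + 3.5 + 15.5 = 25.4 kJ/mol.
B (eclipsed): H–H eclipsed, H–I eclipsed, Et–Cl eclipsed; 3.5 + 6.5 + 9.3 = 19.3 kJ/mol.
B has the lowest total (19.3 kJ/mol).

B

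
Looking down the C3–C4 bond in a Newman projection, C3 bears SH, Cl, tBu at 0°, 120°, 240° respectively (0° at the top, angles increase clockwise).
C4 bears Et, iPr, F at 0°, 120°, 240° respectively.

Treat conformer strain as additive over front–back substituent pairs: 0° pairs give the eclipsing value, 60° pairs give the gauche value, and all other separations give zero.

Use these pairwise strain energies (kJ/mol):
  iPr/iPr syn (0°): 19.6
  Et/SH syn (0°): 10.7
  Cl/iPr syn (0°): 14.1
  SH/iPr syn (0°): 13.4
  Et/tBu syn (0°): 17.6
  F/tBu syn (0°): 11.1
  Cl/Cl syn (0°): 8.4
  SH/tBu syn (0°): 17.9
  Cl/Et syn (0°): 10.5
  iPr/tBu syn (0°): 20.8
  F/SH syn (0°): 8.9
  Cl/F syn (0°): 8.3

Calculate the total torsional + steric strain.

35.9 kJ/mol

This conformer (eclipsed): SH–Et eclipsed, Cl–iPr eclipsed, tBu–F eclipsed; 10.7 + 14.1 + 11.1 = 35.9 kJ/mol.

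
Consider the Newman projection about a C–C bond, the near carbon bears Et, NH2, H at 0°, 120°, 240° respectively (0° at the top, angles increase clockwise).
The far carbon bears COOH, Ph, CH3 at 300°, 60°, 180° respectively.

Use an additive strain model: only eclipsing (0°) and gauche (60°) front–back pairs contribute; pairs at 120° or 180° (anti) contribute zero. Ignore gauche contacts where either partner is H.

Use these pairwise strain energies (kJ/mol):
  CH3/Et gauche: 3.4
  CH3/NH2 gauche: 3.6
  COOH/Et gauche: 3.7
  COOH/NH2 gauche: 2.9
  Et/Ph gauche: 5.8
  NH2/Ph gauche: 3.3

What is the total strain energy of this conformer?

16.4 kJ/mol

This conformer (staggered): Et–COOH gauche, Et–Ph gauche, NH2–Ph gauche, NH2–CH3 gauche; 3.7 + 5.8 + 3.3 + 3.6 = 16.4 kJ/mol.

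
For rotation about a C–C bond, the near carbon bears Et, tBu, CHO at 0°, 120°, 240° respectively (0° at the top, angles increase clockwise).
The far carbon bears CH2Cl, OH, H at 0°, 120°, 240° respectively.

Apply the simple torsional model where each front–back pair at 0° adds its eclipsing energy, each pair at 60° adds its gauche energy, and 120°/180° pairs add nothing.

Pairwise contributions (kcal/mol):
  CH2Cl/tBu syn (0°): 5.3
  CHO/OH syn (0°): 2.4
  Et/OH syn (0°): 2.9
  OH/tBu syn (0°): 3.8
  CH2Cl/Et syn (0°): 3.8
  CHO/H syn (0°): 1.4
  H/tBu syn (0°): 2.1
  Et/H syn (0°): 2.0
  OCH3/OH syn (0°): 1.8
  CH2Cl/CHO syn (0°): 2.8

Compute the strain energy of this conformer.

9.0 kcal/mol

This conformer (eclipsed): Et–CH2Cl eclipsed, tBu–OH eclipsed, CHO–H eclipsed; 3.8 + 3.8 + 1.4 = 9.0 kcal/mol.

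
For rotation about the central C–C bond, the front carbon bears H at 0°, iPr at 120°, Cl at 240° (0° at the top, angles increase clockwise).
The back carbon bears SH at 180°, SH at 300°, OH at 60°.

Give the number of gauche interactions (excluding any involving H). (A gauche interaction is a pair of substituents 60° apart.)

4

Non-H gauche pairs: iPr(120°)/SH(180°); iPr(120°)/OH(60°); Cl(240°)/SH(180°); Cl(240°)/SH(300°) — 4 interactions.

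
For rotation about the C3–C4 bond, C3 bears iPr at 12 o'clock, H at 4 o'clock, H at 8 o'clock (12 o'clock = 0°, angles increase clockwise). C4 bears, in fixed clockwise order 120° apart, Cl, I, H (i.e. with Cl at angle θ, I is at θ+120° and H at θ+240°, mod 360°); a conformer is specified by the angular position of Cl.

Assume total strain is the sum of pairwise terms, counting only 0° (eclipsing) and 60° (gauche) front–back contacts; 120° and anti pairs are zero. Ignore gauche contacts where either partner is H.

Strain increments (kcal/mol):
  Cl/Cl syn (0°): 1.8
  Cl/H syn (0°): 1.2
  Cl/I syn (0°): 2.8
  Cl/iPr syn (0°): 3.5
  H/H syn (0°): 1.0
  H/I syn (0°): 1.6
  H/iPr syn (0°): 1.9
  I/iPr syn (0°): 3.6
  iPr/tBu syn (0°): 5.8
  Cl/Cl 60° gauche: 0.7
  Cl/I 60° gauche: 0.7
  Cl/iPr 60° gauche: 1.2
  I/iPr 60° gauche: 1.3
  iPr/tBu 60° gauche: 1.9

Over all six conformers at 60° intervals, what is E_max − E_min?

Cl at 0° (eclipsed): iPr–Cl eclipsed, H–I eclipsed, H–H eclipsed; 3.5 + 1.6 + 1.0 = 6.1 kcal/mol.
Cl at 60° (staggered): iPr–Cl gauche; 1.2 = 1.2 kcal/mol.
Cl at 120° (eclipsed): iPr–H eclipsed, H–Cl eclipsed, H–I eclipsed; 1.9 + 1.2 + 1.6 = 4.7 kcal/mol.
Cl at 180° (staggered): iPr–I gauche; 1.3 = 1.3 kcal/mol.
Cl at 240° (eclipsed): iPr–I eclipsed, H–H eclipsed, H–Cl eclipsed; 3.6 + 1.0 + 1.2 = 5.8 kcal/mol.
Cl at 300° (staggered): iPr–Cl gauche, iPr–I gauche; 1.2 + 1.3 = 2.5 kcal/mol.
Max at 0° (6.1 kcal/mol), min at 60° (1.2 kcal/mol); barrier = 4.9 kcal/mol.

4.9 kcal/mol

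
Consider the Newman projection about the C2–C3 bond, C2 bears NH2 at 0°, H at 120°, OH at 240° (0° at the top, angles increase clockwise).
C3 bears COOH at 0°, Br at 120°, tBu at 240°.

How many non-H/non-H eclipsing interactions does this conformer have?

Non-H eclipsing pairs: NH2(0°)/COOH(0°); OH(240°)/tBu(240°) — 2 interactions.

2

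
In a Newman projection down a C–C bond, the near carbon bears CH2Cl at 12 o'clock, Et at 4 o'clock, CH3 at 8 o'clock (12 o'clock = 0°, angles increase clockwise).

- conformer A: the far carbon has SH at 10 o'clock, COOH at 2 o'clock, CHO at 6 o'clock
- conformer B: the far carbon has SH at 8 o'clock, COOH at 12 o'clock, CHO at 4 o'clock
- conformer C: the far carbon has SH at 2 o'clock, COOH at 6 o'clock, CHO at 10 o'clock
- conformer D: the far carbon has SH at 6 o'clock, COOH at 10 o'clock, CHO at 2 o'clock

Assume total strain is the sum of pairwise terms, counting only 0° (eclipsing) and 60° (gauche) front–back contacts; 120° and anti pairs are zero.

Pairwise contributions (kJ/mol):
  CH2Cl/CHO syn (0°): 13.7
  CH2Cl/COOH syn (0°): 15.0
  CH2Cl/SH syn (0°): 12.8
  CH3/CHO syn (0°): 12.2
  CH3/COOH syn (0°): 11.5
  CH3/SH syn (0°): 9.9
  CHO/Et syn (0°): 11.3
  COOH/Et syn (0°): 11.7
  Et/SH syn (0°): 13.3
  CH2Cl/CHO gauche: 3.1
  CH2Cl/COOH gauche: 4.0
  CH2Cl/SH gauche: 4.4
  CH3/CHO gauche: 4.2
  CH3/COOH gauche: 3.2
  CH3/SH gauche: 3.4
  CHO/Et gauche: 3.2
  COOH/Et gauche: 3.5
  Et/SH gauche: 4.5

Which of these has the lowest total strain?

A (staggered): CH2Cl–SH gauche, CH2Cl–COOH gauche, Et–COOH gauche, Et–CHO gauche, CH3–SH gauche, CH3–CHO gauche; 4.4 + 4.0 + 3.5 + 3.2 + 3.4 + 4.2 = 22.7 kJ/mol.
B (eclipsed): CH2Cl–COOH eclipsed, Et–CHO eclipsed, CH3–SH eclipsed; 15.0 + 11.3 + 9.9 = 36.2 kJ/mol.
C (staggered): CH2Cl–SH gauche, CH2Cl–CHO gauche, Et–SH gauche, Et–COOH gauche, CH3–COOH gauche, CH3–CHO gauche; 4.4 + 3.1 + 4.5 + 3.5 + 3.2 + 4.2 = 22.9 kJ/mol.
D (staggered): CH2Cl–COOH gauche, CH2Cl–CHO gauche, Et–SH gauche, Et–CHO gauche, CH3–SH gauche, CH3–COOH gauche; 4.0 + 3.1 + 4.5 + 3.2 + 3.4 + 3.2 = 21.4 kJ/mol.
D has the lowest total (21.4 kJ/mol).

D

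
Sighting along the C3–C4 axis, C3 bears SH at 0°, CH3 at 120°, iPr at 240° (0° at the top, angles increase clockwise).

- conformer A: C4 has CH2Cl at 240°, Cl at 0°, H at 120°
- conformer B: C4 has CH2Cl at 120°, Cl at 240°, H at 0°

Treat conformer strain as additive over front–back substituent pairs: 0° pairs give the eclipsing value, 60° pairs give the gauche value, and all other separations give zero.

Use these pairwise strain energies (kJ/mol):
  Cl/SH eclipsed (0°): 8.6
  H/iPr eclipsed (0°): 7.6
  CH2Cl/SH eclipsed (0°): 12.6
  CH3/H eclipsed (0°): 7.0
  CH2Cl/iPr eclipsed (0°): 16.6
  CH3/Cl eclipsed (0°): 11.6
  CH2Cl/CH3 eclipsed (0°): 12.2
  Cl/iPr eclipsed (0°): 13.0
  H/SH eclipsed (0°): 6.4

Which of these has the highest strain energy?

A (eclipsed): SH(0°)/Cl(0°) eclipsed 8.6; CH3(120°)/H(120°) eclipsed 7.0; iPr(240°)/CH2Cl(240°) eclipsed 16.6 → 32.2 kJ/mol.
B (eclipsed): SH(0°)/H(0°) eclipsed 6.4; CH3(120°)/CH2Cl(120°) eclipsed 12.2; iPr(240°)/Cl(240°) eclipsed 13.0 → 31.6 kJ/mol.
A has the highest total (32.2 kJ/mol).

A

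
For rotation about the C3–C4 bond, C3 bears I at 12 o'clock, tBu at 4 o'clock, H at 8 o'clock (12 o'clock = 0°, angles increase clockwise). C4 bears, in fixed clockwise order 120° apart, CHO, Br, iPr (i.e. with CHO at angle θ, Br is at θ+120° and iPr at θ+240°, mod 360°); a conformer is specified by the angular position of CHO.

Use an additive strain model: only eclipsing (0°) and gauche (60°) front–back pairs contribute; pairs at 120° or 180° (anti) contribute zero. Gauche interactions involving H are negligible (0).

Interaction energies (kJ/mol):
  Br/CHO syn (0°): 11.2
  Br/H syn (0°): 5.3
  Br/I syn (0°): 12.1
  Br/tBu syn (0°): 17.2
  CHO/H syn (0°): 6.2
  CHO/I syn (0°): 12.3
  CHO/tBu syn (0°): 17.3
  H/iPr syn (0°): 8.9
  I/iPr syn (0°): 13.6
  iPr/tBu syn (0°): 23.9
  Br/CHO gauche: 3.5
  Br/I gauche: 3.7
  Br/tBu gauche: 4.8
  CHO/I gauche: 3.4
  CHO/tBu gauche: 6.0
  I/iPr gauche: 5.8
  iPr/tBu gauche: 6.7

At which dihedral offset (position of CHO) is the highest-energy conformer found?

240°

CHO at 0° (eclipsed): I(0°)/CHO(0°) eclipsed 12.3; tBu(120°)/Br(120°) eclipsed 17.2; H(240°)/iPr(240°) eclipsed 8.9 → 38.4 kJ/mol.
CHO at 60° (staggered): I(0°)/CHO(60°) gauche 3.4; I(0°)/iPr(300°) gauche 5.8; tBu(120°)/CHO(60°) gauche 6.0; tBu(120°)/Br(180°) gauche 4.8 → 20.0 kJ/mol.
CHO at 120° (eclipsed): I(0°)/iPr(0°) eclipsed 13.6; tBu(120°)/CHO(120°) eclipsed 17.3; H(240°)/Br(240°) eclipsed 5.3 → 36.2 kJ/mol.
CHO at 180° (staggered): I(0°)/Br(300°) gauche 3.7; I(0°)/iPr(60°) gauche 5.8; tBu(120°)/CHO(180°) gauche 6.0; tBu(120°)/iPr(60°) gauche 6.7 → 22.2 kJ/mol.
CHO at 240° (eclipsed): I(0°)/Br(0°) eclipsed 12.1; tBu(120°)/iPr(120°) eclipsed 23.9; H(240°)/CHO(240°) eclipsed 6.2 → 42.2 kJ/mol.
CHO at 300° (staggered): I(0°)/CHO(300°) gauche 3.4; I(0°)/Br(60°) gauche 3.7; tBu(120°)/Br(60°) gauche 4.8; tBu(120°)/iPr(180°) gauche 6.7 → 18.6 kJ/mol.
The maximum (42.2 kJ/mol) occurs with CHO at 240°.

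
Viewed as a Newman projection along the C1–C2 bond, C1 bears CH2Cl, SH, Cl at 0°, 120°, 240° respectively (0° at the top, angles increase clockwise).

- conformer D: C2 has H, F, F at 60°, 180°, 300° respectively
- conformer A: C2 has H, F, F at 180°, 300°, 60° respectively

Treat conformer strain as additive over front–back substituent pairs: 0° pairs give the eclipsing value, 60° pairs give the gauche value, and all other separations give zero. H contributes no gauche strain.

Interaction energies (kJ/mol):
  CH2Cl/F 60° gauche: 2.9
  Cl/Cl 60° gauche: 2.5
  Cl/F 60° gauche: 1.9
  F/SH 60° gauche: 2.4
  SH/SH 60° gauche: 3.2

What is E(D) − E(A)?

D is staggered. CH2Cl at 0° is gauche with F at 300° (2.9); SH at 120° is gauche with F at 180° (2.4); Cl at 240° is gauche with F at 180° (1.9); Cl at 240° is gauche with F at 300° (1.9). Total 9.1 kJ/mol.
A is staggered. CH2Cl at 0° is gauche with F at 300° (2.9); CH2Cl at 0° is gauche with F at 60° (2.9); SH at 120° is gauche with F at 60° (2.4); Cl at 240° is gauche with F at 300° (1.9). Total 10.1 kJ/mol.
E(D) − E(A) = 9.1 − 10.1 = -1.0 kJ/mol.

-1.0 kJ/mol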